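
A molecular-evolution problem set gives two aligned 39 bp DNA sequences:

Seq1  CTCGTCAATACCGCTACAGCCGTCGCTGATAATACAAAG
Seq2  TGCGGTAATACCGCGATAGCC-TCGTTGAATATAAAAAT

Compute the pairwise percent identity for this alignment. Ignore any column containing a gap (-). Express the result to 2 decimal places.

Excluding the 1 gap column leaves 38 comparable sites.
Differing sites — 1:C/T; 2:T/G; 5:T/G; 6:C/T; 15:T/G; 17:C/T; 26:C/T; 30:T/A; 31:A/T; 35:C/A; 39:G/T.
27 of the 38 comparable sites match, so the percent identity is 27/38 × 100 = 71.05%.

71.05%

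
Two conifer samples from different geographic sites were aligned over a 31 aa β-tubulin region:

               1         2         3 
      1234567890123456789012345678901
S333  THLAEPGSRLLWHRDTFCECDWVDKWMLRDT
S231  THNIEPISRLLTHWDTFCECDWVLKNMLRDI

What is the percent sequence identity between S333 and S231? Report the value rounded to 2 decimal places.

74.19%

Differing sites — 3:L/N; 4:A/I; 7:G/I; 12:W/T; 14:R/W; 24:D/L; 26:W/N; 31:T/I.
23 of the 31 sites match, so the percent identity is 23/31 × 100 = 74.19%.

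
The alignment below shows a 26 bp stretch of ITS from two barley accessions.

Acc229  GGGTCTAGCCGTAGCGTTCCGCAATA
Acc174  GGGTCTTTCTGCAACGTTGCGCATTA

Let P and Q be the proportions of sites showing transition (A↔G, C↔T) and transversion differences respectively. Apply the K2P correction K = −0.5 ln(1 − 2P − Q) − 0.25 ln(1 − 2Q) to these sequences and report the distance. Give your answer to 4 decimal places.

0.3347

Mismatches occur at site 7 (A→T, transversion), site 8 (G→T, transversion), site 10 (C→T, transition), site 12 (T→C, transition), site 14 (G→A, transition), site 19 (C→G, transversion), site 24 (A→T, transversion).
Of the 7 differences, 3 transitions and 4 transversions over 26 sites: P = 3/26 = 0.115385, Q = 4/26 = 0.153846.
d = −0.5·ln(0.615384) − 0.25·ln(0.692308) = −0.5·(-0.485509) − 0.25·(-0.367724) = 0.3347.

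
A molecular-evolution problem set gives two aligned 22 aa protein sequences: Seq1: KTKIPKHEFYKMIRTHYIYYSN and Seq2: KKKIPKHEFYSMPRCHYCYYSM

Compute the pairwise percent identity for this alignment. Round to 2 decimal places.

Mismatches occur at site 2 (T/K), site 11 (K/S), site 13 (I/P), site 15 (T/C), site 18 (I/C), site 22 (N/M).
16 of the 22 sites match, so the percent identity is 16/22 × 100 = 72.73%.

72.73%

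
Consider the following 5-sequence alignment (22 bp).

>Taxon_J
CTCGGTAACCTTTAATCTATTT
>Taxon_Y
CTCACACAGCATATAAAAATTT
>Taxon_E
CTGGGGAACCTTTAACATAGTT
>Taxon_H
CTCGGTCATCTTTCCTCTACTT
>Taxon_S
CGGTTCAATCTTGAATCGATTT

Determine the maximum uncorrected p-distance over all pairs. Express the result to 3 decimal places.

0.591

Pairwise Hamming distances:
  Taxon_J vs Taxon_Y: 11
  Taxon_J vs Taxon_E: 5
  Taxon_J vs Taxon_H: 5
  Taxon_J vs Taxon_S: 8
  Taxon_Y vs Taxon_E: 12
  Taxon_Y vs Taxon_H: 12
  Taxon_Y vs Taxon_S: 13
  Taxon_E vs Taxon_H: 9
  Taxon_E vs Taxon_S: 10
  Taxon_H vs Taxon_S: 11
The largest is 13 mismatches, between Taxon_Y and Taxon_S; p = 13/22 = 0.591.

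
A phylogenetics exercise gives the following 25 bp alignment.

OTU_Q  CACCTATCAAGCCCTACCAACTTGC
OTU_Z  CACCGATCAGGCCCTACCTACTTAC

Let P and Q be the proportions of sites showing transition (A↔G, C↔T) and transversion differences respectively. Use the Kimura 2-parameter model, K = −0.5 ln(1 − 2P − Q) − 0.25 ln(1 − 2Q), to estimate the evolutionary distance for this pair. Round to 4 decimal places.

Mismatches occur at site 5 (T/G, transversion), site 10 (A/G, transition), site 19 (A/T, transversion), site 24 (G/A, transition).
Of the 4 differences, 2 transitions and 2 transversions over 25 sites: P = 2/25 = 0.080000, Q = 2/25 = 0.080000.
d = −0.5·ln(0.760000) − 0.25·ln(0.840000) = −0.5·(-0.274437) − 0.25·(-0.174353) = 0.1808.

0.1808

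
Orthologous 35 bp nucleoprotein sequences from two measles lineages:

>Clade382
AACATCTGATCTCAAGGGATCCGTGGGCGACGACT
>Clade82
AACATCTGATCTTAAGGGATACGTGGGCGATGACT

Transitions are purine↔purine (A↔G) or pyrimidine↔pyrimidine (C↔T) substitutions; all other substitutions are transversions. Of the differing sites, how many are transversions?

The sequences differ at positions 13 (C/T, transition), 21 (C/A, transversion), 31 (C/T, transition).
Of the 3 differences, 2 transitions and 1 transversion, so the answer is 1.

1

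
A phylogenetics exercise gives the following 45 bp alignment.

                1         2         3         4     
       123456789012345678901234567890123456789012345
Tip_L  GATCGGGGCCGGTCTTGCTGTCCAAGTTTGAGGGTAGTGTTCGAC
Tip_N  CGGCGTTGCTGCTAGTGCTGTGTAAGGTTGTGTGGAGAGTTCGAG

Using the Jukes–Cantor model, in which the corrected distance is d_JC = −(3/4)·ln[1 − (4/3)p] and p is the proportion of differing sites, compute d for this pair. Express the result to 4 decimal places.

0.5254

Differing sites — 1:G/C; 2:A/G; 3:T/G; 6:G/T; 7:G/T; 10:C/T; 12:G/C; 14:C/A; 15:T/G; 22:C/G; 23:C/T; 27:T/G; 31:A/T; 33:G/T; 35:T/G; 38:T/A; 45:C/G.
p = 17/45 = 0.377778.
d = −0.75 · ln(1 − (4/3)·0.377778) = −0.75 · ln(0.496296) = −0.75 · (-0.700583) = 0.5254.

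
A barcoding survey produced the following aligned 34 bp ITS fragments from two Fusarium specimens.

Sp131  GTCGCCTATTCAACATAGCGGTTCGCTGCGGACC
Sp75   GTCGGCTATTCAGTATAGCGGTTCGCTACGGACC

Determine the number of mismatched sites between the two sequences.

Mismatches occur at site 5 (C→G), site 13 (A→G), site 14 (C→T), site 28 (G→A).
That gives 4 mismatches out of 34 aligned sites, so the Hamming distance is 4.

4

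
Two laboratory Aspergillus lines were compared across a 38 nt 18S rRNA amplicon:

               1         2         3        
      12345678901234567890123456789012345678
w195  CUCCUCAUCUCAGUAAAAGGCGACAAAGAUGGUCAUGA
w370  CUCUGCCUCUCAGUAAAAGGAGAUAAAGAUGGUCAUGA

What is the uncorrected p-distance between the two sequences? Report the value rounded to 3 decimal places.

The sequences differ at positions 4 (C/U), 5 (U/G), 7 (A/C), 21 (C/A), 24 (C/U).
There are 5 differences over 38 sites, so p = 5/38 = 0.132.

0.132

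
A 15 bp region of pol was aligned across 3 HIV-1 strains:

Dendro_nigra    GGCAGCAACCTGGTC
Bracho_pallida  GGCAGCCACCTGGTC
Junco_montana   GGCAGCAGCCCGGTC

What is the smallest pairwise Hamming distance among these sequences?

Pairwise Hamming distances:
  Dendro_nigra vs Bracho_pallida: 1
  Dendro_nigra vs Junco_montana: 2
  Bracho_pallida vs Junco_montana: 3
The smallest is 1, between Dendro_nigra and Bracho_pallida.

1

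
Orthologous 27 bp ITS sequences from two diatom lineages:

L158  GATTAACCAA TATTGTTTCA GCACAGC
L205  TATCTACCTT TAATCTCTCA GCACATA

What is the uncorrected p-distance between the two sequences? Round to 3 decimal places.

The sequences differ at positions 1 (G/T), 4 (T/C), 5 (A/T), 9 (A/T), 10 (A/T), 13 (T/A), 15 (G/C), 17 (T/C), 26 (G/T), 27 (C/A).
There are 10 differences over 27 sites, so p = 10/27 = 0.370.

0.370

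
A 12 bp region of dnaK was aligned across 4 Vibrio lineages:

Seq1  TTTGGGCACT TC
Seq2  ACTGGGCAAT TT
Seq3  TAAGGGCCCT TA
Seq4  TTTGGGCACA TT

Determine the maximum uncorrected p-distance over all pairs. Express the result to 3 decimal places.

0.500

Pairwise Hamming distances:
  Seq1 vs Seq2: 4
  Seq1 vs Seq3: 4
  Seq1 vs Seq4: 2
  Seq2 vs Seq3: 6
  Seq2 vs Seq4: 4
  Seq3 vs Seq4: 5
The largest is 6 mismatches, between Seq2 and Seq3; p = 6/12 = 0.500.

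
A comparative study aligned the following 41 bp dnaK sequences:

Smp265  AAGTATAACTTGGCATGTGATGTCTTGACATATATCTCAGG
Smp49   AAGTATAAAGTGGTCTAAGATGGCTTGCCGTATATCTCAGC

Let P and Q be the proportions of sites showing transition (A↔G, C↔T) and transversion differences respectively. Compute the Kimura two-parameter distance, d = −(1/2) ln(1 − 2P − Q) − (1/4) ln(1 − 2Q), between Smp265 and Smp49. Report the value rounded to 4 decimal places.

The sequences differ at positions 9 (C/A, transversion), 10 (T/G, transversion), 14 (C/T, transition), 15 (A/C, transversion), 17 (G/A, transition), 18 (T/A, transversion), 23 (T/G, transversion), 28 (A/C, transversion), 30 (A/G, transition), 41 (G/C, transversion).
Of the 10 differences, 3 transitions and 7 transversions over 41 sites: P = 3/41 = 0.073171, Q = 7/41 = 0.170732.
d = −0.5·ln(0.682926) − 0.25·ln(0.658536) = −0.5·(-0.381369) − 0.25·(-0.417736) = 0.2951.

0.2951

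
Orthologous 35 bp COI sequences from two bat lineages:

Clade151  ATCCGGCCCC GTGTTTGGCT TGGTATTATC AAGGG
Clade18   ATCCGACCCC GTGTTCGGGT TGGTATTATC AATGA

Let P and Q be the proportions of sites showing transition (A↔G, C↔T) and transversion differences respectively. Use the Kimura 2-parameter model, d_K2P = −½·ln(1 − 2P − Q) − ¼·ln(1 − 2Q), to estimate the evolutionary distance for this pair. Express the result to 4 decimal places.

Differing sites — 6:G/A (Ti); 16:T/C (Ti); 19:C/G (Tv); 33:G/T (Tv); 35:G/A (Ti).
Of the 5 differences, 3 transitions and 2 transversions over 35 sites: P = 3/35 = 0.085714, Q = 2/35 = 0.057143.
d = −0.5·ln(0.771429) − 0.25·ln(0.885714) = −0.5·(-0.259511) − 0.25·(-0.121361) = 0.1601.

0.1601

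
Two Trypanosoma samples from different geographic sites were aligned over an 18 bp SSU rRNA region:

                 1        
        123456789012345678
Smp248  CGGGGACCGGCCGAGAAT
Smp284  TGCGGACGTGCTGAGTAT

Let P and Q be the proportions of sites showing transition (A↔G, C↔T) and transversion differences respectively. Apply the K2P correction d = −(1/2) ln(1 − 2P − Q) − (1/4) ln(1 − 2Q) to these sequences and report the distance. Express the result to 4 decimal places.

Differing sites — 1:C/T (Ti); 3:G/C (Tv); 8:C/G (Tv); 9:G/T (Tv); 12:C/T (Ti); 16:A/T (Tv).
Of the 6 differences, 2 transitions and 4 transversions over 18 sites: P = 2/18 = 0.111111, Q = 4/18 = 0.222222.
d = −0.5·ln(0.555556) − 0.25·ln(0.555556) = −0.5·(-0.587786) − 0.25·(-0.587786) = 0.4408.

0.4408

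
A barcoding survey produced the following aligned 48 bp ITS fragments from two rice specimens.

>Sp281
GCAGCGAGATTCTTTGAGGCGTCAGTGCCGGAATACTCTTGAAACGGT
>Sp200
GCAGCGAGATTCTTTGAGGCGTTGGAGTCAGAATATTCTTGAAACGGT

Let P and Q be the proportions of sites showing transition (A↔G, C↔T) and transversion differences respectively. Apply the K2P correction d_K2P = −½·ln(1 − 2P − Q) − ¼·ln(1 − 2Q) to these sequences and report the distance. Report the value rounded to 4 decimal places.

0.1408

Mismatches occur at site 23 (C/T, transition), site 24 (A/G, transition), site 26 (T/A, transversion), site 28 (C/T, transition), site 30 (G/A, transition), site 36 (C/T, transition).
Of the 6 differences, 5 transitions and 1 transversion over 48 sites: P = 5/48 = 0.104167, Q = 1/48 = 0.020833.
d = −0.5·ln(0.770833) − 0.25·ln(0.958334) = −0.5·(-0.260284) − 0.25·(-0.042559) = 0.1408.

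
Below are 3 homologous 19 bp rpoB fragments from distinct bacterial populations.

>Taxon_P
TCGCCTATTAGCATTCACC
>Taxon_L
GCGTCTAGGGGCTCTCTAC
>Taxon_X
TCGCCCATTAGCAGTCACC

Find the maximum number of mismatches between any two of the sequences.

10

Pairwise Hamming distances:
  Taxon_P vs Taxon_L: 9
  Taxon_P vs Taxon_X: 2
  Taxon_L vs Taxon_X: 10
The largest is 10, between Taxon_L and Taxon_X.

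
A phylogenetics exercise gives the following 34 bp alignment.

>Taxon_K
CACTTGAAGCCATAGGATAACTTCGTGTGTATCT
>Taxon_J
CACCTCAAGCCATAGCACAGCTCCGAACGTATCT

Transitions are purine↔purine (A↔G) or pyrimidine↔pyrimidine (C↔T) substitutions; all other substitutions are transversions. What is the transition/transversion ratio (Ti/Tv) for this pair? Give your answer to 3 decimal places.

Differing sites — 4:T/C (Ti); 6:G/C (Tv); 16:G/C (Tv); 18:T/C (Ti); 20:A/G (Ti); 23:T/C (Ti); 26:T/A (Tv); 27:G/A (Ti); 28:T/C (Ti).
Of the 9 differences, 6 transitions and 3 transversions, so Ti/Tv = 6/3 = 2.000.

2.000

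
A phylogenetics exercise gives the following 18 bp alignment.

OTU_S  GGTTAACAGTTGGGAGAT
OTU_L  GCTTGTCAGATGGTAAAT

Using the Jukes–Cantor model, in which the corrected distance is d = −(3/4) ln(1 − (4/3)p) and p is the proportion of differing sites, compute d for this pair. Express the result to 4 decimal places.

0.4408

Differing sites — 2:G/C; 5:A/G; 6:A/T; 10:T/A; 14:G/T; 16:G/A.
p = 6/18 = 0.333333.
d = −0.75 · ln(1 − (4/3)·0.333333) = −0.75 · ln(0.555556) = −0.75 · (-0.587786) = 0.4408.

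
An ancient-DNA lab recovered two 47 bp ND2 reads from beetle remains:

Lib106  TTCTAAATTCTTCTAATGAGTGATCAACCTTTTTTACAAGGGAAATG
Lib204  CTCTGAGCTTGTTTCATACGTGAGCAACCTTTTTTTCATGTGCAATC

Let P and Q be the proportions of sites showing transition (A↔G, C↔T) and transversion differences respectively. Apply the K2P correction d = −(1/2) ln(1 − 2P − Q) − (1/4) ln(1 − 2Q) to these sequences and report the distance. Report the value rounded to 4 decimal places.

0.4568

Differing sites — 1:T/C (Ti); 5:A/G (Ti); 7:A/G (Ti); 8:T/C (Ti); 10:C/T (Ti); 11:T/G (Tv); 13:C/T (Ti); 15:A/C (Tv); 18:G/A (Ti); 19:A/C (Tv); 24:T/G (Tv); 36:A/T (Tv); 39:A/T (Tv); 41:G/T (Tv); 43:A/C (Tv); 47:G/C (Tv).
Of the 16 differences, 7 transitions and 9 transversions over 47 sites: P = 7/47 = 0.148936, Q = 9/47 = 0.191489.
d = −0.5·ln(0.510639) − 0.25·ln(0.617022) = −0.5·(-0.672092) − 0.25·(-0.482851) = 0.4568.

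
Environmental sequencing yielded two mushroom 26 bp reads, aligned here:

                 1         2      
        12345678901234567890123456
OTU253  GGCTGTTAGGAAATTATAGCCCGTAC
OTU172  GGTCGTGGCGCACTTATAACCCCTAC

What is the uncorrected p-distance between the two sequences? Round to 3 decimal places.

0.346

Differing sites — 3:C/T; 4:T/C; 7:T/G; 8:A/G; 9:G/C; 11:A/C; 13:A/C; 19:G/A; 23:G/C.
There are 9 differences over 26 sites, so p = 9/26 = 0.346.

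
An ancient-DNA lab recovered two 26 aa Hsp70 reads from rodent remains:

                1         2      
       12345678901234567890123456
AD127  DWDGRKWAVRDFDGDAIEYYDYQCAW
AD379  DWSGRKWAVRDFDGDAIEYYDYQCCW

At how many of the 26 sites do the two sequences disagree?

2

Mismatches occur at site 3 (D→S), site 25 (A→C).
That gives 2 mismatches out of 26 aligned sites, so the Hamming distance is 2.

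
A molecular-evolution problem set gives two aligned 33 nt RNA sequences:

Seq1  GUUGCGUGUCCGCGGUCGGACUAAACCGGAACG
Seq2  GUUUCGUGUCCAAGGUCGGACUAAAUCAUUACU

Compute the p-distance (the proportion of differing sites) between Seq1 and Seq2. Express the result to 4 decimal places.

Differing sites — 4:G/U; 12:G/A; 13:C/A; 26:C/U; 28:G/A; 29:G/U; 30:A/U; 33:G/U.
There are 8 differences over 33 sites, so p = 8/33 = 0.2424.

0.2424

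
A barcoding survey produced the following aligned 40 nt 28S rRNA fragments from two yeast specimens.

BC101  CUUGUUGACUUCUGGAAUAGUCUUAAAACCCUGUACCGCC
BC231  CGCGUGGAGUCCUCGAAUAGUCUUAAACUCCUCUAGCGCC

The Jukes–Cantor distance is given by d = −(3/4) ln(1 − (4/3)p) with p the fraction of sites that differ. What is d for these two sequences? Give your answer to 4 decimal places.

Mismatches occur at site 2 (U/G), site 3 (U/C), site 6 (U/G), site 9 (C/G), site 11 (U/C), site 14 (G/C), site 28 (A/C), site 29 (C/U), site 33 (G/C), site 36 (C/G).
p = 10/40 = 0.250000.
d = −0.75 · ln(1 − (4/3)·0.250000) = −0.75 · ln(0.666667) = −0.75 · (-0.405465) = 0.3041.

0.3041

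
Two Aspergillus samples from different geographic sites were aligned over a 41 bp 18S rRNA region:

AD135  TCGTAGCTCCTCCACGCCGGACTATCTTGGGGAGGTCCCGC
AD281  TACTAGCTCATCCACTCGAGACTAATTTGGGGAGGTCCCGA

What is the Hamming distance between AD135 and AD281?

9

Mismatches occur at site 2 (C/A), site 3 (G/C), site 10 (C/A), site 16 (G/T), site 18 (C/G), site 19 (G/A), site 25 (T/A), site 26 (C/T), site 41 (C/A).
That gives 9 mismatches out of 41 aligned sites, so the Hamming distance is 9.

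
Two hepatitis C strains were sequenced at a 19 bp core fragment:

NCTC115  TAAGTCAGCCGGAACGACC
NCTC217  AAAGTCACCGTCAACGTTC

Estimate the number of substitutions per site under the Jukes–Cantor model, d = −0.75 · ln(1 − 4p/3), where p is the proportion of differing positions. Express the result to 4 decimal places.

Differing sites — 1:T/A; 8:G/C; 10:C/G; 11:G/T; 12:G/C; 17:A/T; 18:C/T.
p = 7/19 = 0.368421.
d = −0.75 · ln(1 − (4/3)·0.368421) = −0.75 · ln(0.508772) = −0.75 · (-0.675755) = 0.5068.

0.5068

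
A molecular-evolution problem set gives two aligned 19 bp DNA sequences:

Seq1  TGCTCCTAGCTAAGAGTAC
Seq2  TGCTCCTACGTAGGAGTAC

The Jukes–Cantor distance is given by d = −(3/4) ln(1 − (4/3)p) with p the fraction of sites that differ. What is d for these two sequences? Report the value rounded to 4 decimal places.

0.1773

Mismatches occur at site 9 (G→C), site 10 (C→G), site 13 (A→G).
p = 3/19 = 0.157895.
d = −0.75 · ln(1 − (4/3)·0.157895) = −0.75 · ln(0.789473) = −0.75 · (-0.236390) = 0.1773.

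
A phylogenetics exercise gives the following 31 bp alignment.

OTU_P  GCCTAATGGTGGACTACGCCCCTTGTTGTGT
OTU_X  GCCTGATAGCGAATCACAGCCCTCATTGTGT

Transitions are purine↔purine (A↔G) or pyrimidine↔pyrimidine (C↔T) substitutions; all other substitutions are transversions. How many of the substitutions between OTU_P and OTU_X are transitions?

9

Differing sites — 5:A/G (Ti); 8:G/A (Ti); 10:T/C (Ti); 12:G/A (Ti); 14:C/T (Ti); 15:T/C (Ti); 18:G/A (Ti); 19:C/G (Tv); 24:T/C (Ti); 25:G/A (Ti).
Of the 10 differences, 9 transitions and 1 transversion, so the answer is 9.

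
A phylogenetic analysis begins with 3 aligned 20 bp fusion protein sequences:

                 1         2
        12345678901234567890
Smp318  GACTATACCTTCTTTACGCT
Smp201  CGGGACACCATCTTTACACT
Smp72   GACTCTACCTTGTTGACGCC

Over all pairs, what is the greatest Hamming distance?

11

Pairwise Hamming distances:
  Smp318 vs Smp201: 7
  Smp318 vs Smp72: 4
  Smp201 vs Smp72: 11
The largest is 11, between Smp201 and Smp72.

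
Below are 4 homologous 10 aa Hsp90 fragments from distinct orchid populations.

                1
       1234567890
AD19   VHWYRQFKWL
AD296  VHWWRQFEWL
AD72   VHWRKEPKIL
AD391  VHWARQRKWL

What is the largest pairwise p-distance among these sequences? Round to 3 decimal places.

0.600

Pairwise Hamming distances:
  AD19 vs AD296: 2
  AD19 vs AD72: 5
  AD19 vs AD391: 2
  AD296 vs AD72: 6
  AD296 vs AD391: 3
  AD72 vs AD391: 5
The largest is 6 mismatches, between AD296 and AD72; p = 6/10 = 0.600.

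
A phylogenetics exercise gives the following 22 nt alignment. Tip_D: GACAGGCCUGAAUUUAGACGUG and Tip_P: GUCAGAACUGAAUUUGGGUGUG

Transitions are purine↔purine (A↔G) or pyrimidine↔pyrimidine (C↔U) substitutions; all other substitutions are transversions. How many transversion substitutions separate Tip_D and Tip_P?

The sequences differ at positions 2 (A/U, transversion), 6 (G/A, transition), 7 (C/A, transversion), 16 (A/G, transition), 18 (A/G, transition), 19 (C/U, transition).
Of the 6 differences, 4 transitions and 2 transversions, so the answer is 2.

2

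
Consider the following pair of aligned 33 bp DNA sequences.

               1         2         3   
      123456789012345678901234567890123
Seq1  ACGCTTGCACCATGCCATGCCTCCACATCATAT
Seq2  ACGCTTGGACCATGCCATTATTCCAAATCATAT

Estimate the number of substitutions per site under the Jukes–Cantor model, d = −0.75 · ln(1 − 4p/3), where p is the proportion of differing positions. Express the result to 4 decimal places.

The sequences differ at positions 8 (C/G), 19 (G/T), 20 (C/A), 21 (C/T), 26 (C/A).
p = 5/33 = 0.151515.
d = −0.75 · ln(1 − (4/3)·0.151515) = −0.75 · ln(0.797980) = −0.75 · (-0.225672) = 0.1693.

0.1693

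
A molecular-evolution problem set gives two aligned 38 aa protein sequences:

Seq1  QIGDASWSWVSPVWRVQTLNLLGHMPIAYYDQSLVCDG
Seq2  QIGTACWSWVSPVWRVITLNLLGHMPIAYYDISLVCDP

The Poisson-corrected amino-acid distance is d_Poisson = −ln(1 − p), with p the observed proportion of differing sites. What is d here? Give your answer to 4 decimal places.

Differing sites — 4:D/T; 6:S/C; 17:Q/I; 32:Q/I; 38:G/P.
p = 5/38 = 0.131579.
d = −ln(1 − 0.131579) = −ln(0.868421) = 0.1411.

0.1411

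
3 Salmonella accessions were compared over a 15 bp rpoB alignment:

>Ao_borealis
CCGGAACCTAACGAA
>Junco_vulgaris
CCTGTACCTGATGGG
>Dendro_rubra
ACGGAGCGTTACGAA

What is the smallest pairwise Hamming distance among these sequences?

Pairwise Hamming distances:
  Ao_borealis vs Junco_vulgaris: 6
  Ao_borealis vs Dendro_rubra: 4
  Junco_vulgaris vs Dendro_rubra: 9
The smallest is 4, between Ao_borealis and Dendro_rubra.

4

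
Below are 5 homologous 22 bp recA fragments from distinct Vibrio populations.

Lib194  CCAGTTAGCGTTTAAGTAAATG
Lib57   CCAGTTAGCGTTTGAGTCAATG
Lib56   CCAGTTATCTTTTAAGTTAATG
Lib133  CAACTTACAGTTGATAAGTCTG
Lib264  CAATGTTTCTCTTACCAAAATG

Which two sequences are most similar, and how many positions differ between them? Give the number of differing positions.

2

Pairwise Hamming distances:
  Lib194 vs Lib57: 2
  Lib194 vs Lib56: 3
  Lib194 vs Lib133: 11
  Lib194 vs Lib264: 10
  Lib57 vs Lib56: 4
  Lib57 vs Lib133: 12
  Lib57 vs Lib264: 12
  Lib56 vs Lib133: 12
  Lib56 vs Lib264: 9
  Lib133 vs Lib264: 13
The smallest is 2, between Lib194 and Lib57.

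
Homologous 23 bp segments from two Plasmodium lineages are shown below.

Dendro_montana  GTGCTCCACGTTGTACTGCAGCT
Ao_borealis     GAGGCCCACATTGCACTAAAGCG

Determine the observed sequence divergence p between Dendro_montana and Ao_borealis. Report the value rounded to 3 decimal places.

0.348

Mismatches occur at site 2 (T↔A), site 4 (C↔G), site 5 (T↔C), site 10 (G↔A), site 14 (T↔C), site 18 (G↔A), site 19 (C↔A), site 23 (T↔G).
There are 8 differences over 23 sites, so p = 8/23 = 0.348.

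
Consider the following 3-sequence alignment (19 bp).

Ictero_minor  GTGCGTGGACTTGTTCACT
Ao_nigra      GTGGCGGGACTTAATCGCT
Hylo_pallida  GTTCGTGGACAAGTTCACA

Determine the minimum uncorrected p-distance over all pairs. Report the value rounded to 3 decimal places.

0.211

Pairwise Hamming distances:
  Ictero_minor vs Ao_nigra: 6
  Ictero_minor vs Hylo_pallida: 4
  Ao_nigra vs Hylo_pallida: 10
The smallest is 4 mismatches, between Ictero_minor and Hylo_pallida; p = 4/19 = 0.211.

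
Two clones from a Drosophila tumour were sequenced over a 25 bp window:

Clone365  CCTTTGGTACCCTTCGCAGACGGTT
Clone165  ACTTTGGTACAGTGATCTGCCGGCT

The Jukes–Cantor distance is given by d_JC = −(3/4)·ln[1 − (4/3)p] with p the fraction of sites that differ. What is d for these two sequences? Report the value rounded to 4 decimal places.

0.4904

Mismatches occur at site 1 (C/A), site 11 (C/A), site 12 (C/G), site 14 (T/G), site 15 (C/A), site 16 (G/T), site 18 (A/T), site 20 (A/C), site 24 (T/C).
p = 9/25 = 0.360000.
d = −0.75 · ln(1 − (4/3)·0.360000) = −0.75 · ln(0.520000) = −0.75 · (-0.653926) = 0.4904.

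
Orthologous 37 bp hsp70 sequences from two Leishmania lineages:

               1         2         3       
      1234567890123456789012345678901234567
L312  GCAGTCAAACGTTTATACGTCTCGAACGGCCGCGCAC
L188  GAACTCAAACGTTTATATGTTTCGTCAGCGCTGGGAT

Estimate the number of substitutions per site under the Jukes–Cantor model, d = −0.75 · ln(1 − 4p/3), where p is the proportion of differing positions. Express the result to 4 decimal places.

0.4740

The sequences differ at positions 2 (C/A), 4 (G/C), 18 (C/T), 21 (C/T), 25 (A/T), 26 (A/C), 27 (C/A), 29 (G/C), 30 (C/G), 32 (G/T), 33 (C/G), 35 (C/G), 37 (C/T).
p = 13/37 = 0.351351.
d = −0.75 · ln(1 − (4/3)·0.351351) = −0.75 · ln(0.531532) = −0.75 · (-0.631992) = 0.4740.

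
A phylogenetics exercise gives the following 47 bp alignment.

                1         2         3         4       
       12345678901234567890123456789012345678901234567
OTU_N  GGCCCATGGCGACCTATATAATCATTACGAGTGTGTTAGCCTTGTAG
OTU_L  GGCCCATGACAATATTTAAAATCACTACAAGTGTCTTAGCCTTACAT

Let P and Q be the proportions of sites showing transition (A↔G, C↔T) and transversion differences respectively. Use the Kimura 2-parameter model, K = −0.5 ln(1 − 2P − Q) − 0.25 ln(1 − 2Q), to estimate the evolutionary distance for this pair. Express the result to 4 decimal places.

0.3188

Mismatches occur at site 9 (G↔A, transition), site 11 (G↔A, transition), site 13 (C↔T, transition), site 14 (C↔A, transversion), site 16 (A↔T, transversion), site 19 (T↔A, transversion), site 25 (T↔C, transition), site 29 (G↔A, transition), site 35 (G↔C, transversion), site 44 (G↔A, transition), site 45 (T↔C, transition), site 47 (G↔T, transversion).
Of the 12 differences, 7 transitions and 5 transversions over 47 sites: P = 7/47 = 0.148936, Q = 5/47 = 0.106383.
d = −0.5·ln(0.595745) − 0.25·ln(0.787234) = −0.5·(-0.517943) − 0.25·(-0.239230) = 0.3188.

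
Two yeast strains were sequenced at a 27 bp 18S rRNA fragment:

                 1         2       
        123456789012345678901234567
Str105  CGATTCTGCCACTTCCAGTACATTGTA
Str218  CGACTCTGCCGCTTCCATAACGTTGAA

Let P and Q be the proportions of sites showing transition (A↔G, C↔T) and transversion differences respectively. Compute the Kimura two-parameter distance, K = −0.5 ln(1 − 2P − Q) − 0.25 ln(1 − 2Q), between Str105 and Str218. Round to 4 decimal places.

Mismatches occur at site 4 (T↔C, transition), site 11 (A↔G, transition), site 18 (G↔T, transversion), site 19 (T↔A, transversion), site 22 (A↔G, transition), site 26 (T↔A, transversion).
Of the 6 differences, 3 transitions and 3 transversions over 27 sites: P = 3/27 = 0.111111, Q = 3/27 = 0.111111.
d = −0.5·ln(0.666667) − 0.25·ln(0.777778) = −0.5·(-0.405465) − 0.25·(-0.251314) = 0.2656.

0.2656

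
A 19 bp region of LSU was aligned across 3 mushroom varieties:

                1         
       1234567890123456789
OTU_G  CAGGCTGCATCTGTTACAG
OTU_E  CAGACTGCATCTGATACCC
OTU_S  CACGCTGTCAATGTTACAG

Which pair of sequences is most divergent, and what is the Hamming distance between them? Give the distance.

Pairwise Hamming distances:
  OTU_G vs OTU_E: 4
  OTU_G vs OTU_S: 5
  OTU_E vs OTU_S: 9
The largest is 9, between OTU_E and OTU_S.

9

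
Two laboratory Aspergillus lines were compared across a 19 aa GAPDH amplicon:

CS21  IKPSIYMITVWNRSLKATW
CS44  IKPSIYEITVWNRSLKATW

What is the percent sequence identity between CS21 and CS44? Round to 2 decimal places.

94.74%

A single mismatch occurs at site 7 (M→E).
18 of the 19 sites match, so the percent identity is 18/19 × 100 = 94.74%.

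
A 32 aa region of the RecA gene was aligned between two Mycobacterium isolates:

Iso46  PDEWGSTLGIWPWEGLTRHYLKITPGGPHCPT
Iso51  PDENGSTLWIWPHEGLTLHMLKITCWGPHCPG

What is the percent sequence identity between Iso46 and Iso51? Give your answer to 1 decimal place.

75.0%

Mismatches occur at site 4 (W/N), site 9 (G/W), site 13 (W/H), site 18 (R/L), site 20 (Y/M), site 25 (P/C), site 26 (G/W), site 32 (T/G).
24 of the 32 sites match, so the percent identity is 24/32 × 100 = 75.0%.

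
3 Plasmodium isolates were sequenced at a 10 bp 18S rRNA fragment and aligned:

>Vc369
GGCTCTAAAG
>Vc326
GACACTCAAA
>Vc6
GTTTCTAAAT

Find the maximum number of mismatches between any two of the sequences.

Pairwise Hamming distances:
  Vc369 vs Vc326: 4
  Vc369 vs Vc6: 3
  Vc326 vs Vc6: 5
The largest is 5, between Vc326 and Vc6.

5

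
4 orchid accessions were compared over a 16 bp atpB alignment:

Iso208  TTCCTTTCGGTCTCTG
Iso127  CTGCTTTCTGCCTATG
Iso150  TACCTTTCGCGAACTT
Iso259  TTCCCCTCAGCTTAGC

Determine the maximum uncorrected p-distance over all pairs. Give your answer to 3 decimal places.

Pairwise Hamming distances:
  Iso208 vs Iso127: 5
  Iso208 vs Iso150: 6
  Iso208 vs Iso259: 8
  Iso127 vs Iso150: 10
  Iso127 vs Iso259: 8
  Iso150 vs Iso259: 11
The largest is 11 mismatches, between Iso150 and Iso259; p = 11/16 = 0.688.

0.688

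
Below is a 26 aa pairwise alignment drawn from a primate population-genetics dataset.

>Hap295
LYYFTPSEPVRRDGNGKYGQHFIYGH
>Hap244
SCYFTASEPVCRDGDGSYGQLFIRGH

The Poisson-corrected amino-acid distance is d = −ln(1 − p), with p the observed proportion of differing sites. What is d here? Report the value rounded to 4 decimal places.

Differing sites — 1:L/S; 2:Y/C; 6:P/A; 11:R/C; 15:N/D; 17:K/S; 21:H/L; 24:Y/R.
p = 8/26 = 0.307692.
d = −ln(1 − 0.307692) = −ln(0.692308) = 0.3677.

0.3677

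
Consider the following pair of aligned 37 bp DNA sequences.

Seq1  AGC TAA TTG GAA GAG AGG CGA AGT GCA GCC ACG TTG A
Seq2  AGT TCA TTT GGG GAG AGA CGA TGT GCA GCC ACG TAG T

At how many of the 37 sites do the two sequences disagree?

Differing sites — 3:C/T; 5:A/C; 9:G/T; 11:A/G; 12:A/G; 18:G/A; 22:A/T; 35:T/A; 37:A/T.
That gives 9 mismatches out of 37 aligned sites, so the Hamming distance is 9.

9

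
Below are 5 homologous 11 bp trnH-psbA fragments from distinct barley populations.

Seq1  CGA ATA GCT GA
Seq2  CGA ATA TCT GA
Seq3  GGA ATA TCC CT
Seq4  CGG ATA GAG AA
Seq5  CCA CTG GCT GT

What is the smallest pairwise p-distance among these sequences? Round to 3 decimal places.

Pairwise Hamming distances:
  Seq1 vs Seq2: 1
  Seq1 vs Seq3: 5
  Seq1 vs Seq4: 4
  Seq1 vs Seq5: 4
  Seq2 vs Seq3: 4
  Seq2 vs Seq4: 5
  Seq2 vs Seq5: 5
  Seq3 vs Seq4: 7
  Seq3 vs Seq5: 7
  Seq4 vs Seq5: 8
The smallest is 1 mismatch, between Seq1 and Seq2; p = 1/11 = 0.091.

0.091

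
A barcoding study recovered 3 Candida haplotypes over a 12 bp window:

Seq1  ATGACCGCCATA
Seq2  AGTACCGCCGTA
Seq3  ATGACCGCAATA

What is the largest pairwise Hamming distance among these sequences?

4

Pairwise Hamming distances:
  Seq1 vs Seq2: 3
  Seq1 vs Seq3: 1
  Seq2 vs Seq3: 4
The largest is 4, between Seq2 and Seq3.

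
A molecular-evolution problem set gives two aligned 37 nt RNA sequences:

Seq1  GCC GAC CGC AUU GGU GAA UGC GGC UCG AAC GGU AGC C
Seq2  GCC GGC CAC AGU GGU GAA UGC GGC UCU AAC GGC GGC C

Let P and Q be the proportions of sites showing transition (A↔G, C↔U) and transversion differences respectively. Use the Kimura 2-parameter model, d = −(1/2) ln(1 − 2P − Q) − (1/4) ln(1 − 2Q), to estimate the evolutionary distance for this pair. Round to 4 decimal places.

0.1861

Mismatches occur at site 5 (A/G, transition), site 8 (G/A, transition), site 11 (U/G, transversion), site 27 (G/U, transversion), site 33 (U/C, transition), site 34 (A/G, transition).
Of the 6 differences, 4 transitions and 2 transversions over 37 sites: P = 4/37 = 0.108108, Q = 2/37 = 0.054054.
d = −0.5·ln(0.729730) − 0.25·ln(0.891892) = −0.5·(-0.315081) − 0.25·(-0.114410) = 0.1861.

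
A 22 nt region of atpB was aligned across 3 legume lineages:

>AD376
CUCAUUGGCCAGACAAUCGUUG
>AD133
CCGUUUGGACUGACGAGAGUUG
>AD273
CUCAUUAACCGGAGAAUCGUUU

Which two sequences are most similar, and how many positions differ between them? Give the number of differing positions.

Pairwise Hamming distances:
  AD376 vs AD133: 8
  AD376 vs AD273: 5
  AD133 vs AD273: 12
The smallest is 5, between AD376 and AD273.

5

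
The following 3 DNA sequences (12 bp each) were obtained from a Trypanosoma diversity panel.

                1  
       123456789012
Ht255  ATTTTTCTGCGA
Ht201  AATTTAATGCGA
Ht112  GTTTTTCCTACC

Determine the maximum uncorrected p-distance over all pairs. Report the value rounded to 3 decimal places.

Pairwise Hamming distances:
  Ht255 vs Ht201: 3
  Ht255 vs Ht112: 6
  Ht201 vs Ht112: 9
The largest is 9 mismatches, between Ht201 and Ht112; p = 9/12 = 0.750.

0.750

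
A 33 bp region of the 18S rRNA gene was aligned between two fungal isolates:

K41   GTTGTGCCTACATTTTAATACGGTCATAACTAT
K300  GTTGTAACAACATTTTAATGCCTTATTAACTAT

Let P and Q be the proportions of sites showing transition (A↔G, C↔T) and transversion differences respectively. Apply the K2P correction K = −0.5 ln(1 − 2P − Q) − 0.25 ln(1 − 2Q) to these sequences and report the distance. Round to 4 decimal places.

0.2935

Differing sites — 6:G/A (Ti); 7:C/A (Tv); 9:T/A (Tv); 20:A/G (Ti); 22:G/C (Tv); 23:G/T (Tv); 25:C/A (Tv); 26:A/T (Tv).
Of the 8 differences, 2 transitions and 6 transversions over 33 sites: P = 2/33 = 0.060606, Q = 6/33 = 0.181818.
d = −0.5·ln(0.696970) − 0.25·ln(0.636364) = −0.5·(-0.361013) − 0.25·(-0.451985) = 0.2935.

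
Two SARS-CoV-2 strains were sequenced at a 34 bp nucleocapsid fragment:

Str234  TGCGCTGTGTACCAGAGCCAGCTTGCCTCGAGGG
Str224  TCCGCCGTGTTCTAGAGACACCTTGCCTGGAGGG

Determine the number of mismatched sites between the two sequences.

The sequences differ at positions 2 (G/C), 6 (T/C), 11 (A/T), 13 (C/T), 18 (C/A), 21 (G/C), 29 (C/G).
That gives 7 mismatches out of 34 aligned sites, so the Hamming distance is 7.

7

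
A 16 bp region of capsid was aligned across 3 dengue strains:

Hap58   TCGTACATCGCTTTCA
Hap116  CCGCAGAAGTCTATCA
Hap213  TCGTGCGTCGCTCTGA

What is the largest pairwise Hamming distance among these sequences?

Pairwise Hamming distances:
  Hap58 vs Hap116: 7
  Hap58 vs Hap213: 4
  Hap116 vs Hap213: 10
The largest is 10, between Hap116 and Hap213.

10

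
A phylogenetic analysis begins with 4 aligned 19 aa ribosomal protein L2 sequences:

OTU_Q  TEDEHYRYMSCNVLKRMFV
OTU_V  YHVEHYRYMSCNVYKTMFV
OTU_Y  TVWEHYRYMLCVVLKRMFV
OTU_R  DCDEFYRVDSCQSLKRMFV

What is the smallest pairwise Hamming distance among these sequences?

Pairwise Hamming distances:
  OTU_Q vs OTU_V: 5
  OTU_Q vs OTU_Y: 4
  OTU_Q vs OTU_R: 7
  OTU_V vs OTU_Y: 7
  OTU_V vs OTU_R: 10
  OTU_Y vs OTU_R: 9
The smallest is 4, between OTU_Q and OTU_Y.

4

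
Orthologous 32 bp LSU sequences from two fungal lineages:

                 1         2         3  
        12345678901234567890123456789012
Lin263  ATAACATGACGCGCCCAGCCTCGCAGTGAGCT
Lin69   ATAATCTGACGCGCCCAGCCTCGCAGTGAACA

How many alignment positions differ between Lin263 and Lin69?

4

Mismatches occur at site 5 (C→T), site 6 (A→C), site 30 (G→A), site 32 (T→A).
That gives 4 mismatches out of 32 aligned sites, so the Hamming distance is 4.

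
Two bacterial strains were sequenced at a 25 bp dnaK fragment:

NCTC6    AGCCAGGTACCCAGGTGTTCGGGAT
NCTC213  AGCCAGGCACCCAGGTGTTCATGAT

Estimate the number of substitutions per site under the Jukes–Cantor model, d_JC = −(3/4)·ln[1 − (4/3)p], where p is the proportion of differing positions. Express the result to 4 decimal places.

0.1308

Mismatches occur at site 8 (T/C), site 21 (G/A), site 22 (G/T).
p = 3/25 = 0.120000.
d = −0.75 · ln(1 − (4/3)·0.120000) = −0.75 · ln(0.840000) = −0.75 · (-0.174353) = 0.1308.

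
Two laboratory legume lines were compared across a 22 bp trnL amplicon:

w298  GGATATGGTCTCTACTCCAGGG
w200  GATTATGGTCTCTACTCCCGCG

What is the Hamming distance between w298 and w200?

Mismatches occur at site 2 (G→A), site 3 (A→T), site 19 (A→C), site 21 (G→C).
That gives 4 mismatches out of 22 aligned sites, so the Hamming distance is 4.

4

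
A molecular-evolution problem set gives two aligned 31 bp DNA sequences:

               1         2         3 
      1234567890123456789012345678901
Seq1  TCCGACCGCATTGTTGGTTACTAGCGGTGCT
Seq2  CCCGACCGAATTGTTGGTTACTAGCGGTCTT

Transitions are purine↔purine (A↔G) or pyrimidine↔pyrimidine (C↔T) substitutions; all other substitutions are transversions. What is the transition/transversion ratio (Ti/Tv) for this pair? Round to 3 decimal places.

1.000

Differing sites — 1:T/C (Ti); 9:C/A (Tv); 29:G/C (Tv); 30:C/T (Ti).
Of the 4 differences, 2 transitions and 2 transversions, so Ti/Tv = 2/2 = 1.000.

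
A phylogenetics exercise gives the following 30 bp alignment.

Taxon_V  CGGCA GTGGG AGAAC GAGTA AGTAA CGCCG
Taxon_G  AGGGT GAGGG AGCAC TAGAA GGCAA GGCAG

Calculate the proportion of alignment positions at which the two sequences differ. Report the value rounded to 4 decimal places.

0.3667

Differing sites — 1:C/A; 4:C/G; 5:A/T; 7:T/A; 13:A/C; 16:G/T; 19:T/A; 21:A/G; 23:T/C; 26:C/G; 29:C/A.
There are 11 differences over 30 sites, so p = 11/30 = 0.3667.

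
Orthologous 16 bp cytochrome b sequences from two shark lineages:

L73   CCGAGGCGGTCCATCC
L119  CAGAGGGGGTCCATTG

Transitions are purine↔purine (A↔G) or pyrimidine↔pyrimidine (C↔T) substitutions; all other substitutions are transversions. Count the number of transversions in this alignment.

The sequences differ at positions 2 (C/A, transversion), 7 (C/G, transversion), 15 (C/T, transition), 16 (C/G, transversion).
Of the 4 differences, 1 transition and 3 transversions, so the answer is 3.

3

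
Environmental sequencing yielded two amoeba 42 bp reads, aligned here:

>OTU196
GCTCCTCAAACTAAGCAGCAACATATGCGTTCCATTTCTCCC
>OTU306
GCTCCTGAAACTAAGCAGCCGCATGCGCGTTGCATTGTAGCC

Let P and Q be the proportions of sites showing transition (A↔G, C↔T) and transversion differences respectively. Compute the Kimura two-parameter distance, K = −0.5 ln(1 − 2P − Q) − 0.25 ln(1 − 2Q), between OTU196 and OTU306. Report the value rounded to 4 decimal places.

0.2869

Mismatches occur at site 7 (C↔G, transversion), site 20 (A↔C, transversion), site 21 (A↔G, transition), site 25 (A↔G, transition), site 26 (T↔C, transition), site 32 (C↔G, transversion), site 37 (T↔G, transversion), site 38 (C↔T, transition), site 39 (T↔A, transversion), site 40 (C↔G, transversion).
Of the 10 differences, 4 transitions and 6 transversions over 42 sites: P = 4/42 = 0.095238, Q = 6/42 = 0.142857.
d = −0.5·ln(0.666667) − 0.25·ln(0.714286) = −0.5·(-0.405465) − 0.25·(-0.336472) = 0.2869.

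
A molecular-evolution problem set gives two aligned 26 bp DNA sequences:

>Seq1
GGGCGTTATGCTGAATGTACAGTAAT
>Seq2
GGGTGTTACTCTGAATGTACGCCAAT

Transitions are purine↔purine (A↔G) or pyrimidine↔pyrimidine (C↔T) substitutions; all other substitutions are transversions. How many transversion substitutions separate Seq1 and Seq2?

Mismatches occur at site 4 (C↔T, transition), site 9 (T↔C, transition), site 10 (G↔T, transversion), site 21 (A↔G, transition), site 22 (G↔C, transversion), site 23 (T↔C, transition).
Of the 6 differences, 4 transitions and 2 transversions, so the answer is 2.

2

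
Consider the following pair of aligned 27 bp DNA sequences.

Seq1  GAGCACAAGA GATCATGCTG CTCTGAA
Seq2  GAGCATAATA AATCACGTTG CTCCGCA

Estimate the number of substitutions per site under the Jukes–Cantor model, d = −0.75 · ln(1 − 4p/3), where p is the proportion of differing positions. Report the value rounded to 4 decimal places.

Differing sites — 6:C/T; 9:G/T; 11:G/A; 16:T/C; 18:C/T; 24:T/C; 26:A/C.
p = 7/27 = 0.259259.
d = −0.75 · ln(1 − (4/3)·0.259259) = −0.75 · ln(0.654321) = −0.75 · (-0.424157) = 0.3181.

0.3181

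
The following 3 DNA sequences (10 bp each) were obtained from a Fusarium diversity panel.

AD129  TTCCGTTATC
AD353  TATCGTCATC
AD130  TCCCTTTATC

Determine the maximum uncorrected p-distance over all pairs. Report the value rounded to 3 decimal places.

Pairwise Hamming distances:
  AD129 vs AD353: 3
  AD129 vs AD130: 2
  AD353 vs AD130: 4
The largest is 4 mismatches, between AD353 and AD130; p = 4/10 = 0.400.

0.400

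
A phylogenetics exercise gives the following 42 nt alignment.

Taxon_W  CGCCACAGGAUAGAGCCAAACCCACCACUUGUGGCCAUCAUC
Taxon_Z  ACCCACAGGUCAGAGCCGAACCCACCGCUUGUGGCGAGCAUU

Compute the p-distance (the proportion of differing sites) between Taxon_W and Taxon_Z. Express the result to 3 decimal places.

The sequences differ at positions 1 (C/A), 2 (G/C), 10 (A/U), 11 (U/C), 18 (A/G), 27 (A/G), 36 (C/G), 38 (U/G), 42 (C/U).
There are 9 differences over 42 sites, so p = 9/42 = 0.214.

0.214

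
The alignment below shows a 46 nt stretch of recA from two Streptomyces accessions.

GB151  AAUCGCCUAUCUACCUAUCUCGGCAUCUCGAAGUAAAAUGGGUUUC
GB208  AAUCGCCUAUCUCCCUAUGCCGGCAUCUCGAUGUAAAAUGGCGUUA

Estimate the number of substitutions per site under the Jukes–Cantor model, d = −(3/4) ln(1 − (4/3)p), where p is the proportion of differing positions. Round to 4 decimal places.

The sequences differ at positions 13 (A/C), 19 (C/G), 20 (U/C), 32 (A/U), 42 (G/C), 43 (U/G), 46 (C/A).
p = 7/46 = 0.152174.
d = −0.75 · ln(1 − (4/3)·0.152174) = −0.75 · ln(0.797101) = −0.75 · (-0.226774) = 0.1701.

0.1701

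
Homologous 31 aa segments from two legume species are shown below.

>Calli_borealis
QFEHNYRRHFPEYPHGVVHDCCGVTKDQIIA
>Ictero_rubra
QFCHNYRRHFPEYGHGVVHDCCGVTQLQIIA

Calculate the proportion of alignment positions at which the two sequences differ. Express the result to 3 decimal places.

0.129

Differing sites — 3:E/C; 14:P/G; 26:K/Q; 27:D/L.
There are 4 differences over 31 sites, so p = 4/31 = 0.129.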